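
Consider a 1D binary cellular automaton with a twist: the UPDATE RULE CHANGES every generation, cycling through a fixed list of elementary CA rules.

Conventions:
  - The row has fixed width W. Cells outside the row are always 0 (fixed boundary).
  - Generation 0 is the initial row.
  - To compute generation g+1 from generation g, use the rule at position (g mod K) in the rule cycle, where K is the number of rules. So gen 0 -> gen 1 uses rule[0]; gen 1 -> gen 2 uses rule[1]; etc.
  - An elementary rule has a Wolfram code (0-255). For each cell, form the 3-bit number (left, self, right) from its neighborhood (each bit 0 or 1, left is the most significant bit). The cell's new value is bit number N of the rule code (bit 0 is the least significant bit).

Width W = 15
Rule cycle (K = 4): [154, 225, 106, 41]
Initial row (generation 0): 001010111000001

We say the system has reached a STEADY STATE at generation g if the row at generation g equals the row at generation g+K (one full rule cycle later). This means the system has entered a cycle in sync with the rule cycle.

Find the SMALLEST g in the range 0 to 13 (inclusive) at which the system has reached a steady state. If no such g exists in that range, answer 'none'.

Answer: none

Derivation:
Gen 0: 001010111000001
Gen 1 (rule 154): 010000110100010
Gen 2 (rule 225): 000110011001000
Gen 3 (rule 106): 001110111010000
Gen 4 (rule 41): 101001100100111
Gen 5 (rule 154): 000111011011110
Gen 6 (rule 225): 110011101101110
Gen 7 (rule 106): 110110111111010
Gen 8 (rule 41): 101101100000100
Gen 9 (rule 154): 001001010001010
Gen 10 (rule 225): 100000100100100
Gen 11 (rule 106): 000001001001000
Gen 12 (rule 41): 111100000000011
Gen 13 (rule 154): 111010000000110
Gen 14 (rule 225): 011100111110010
Gen 15 (rule 106): 110101100010100
Gen 16 (rule 41): 101011001001001
Gen 17 (rule 154): 000010110110110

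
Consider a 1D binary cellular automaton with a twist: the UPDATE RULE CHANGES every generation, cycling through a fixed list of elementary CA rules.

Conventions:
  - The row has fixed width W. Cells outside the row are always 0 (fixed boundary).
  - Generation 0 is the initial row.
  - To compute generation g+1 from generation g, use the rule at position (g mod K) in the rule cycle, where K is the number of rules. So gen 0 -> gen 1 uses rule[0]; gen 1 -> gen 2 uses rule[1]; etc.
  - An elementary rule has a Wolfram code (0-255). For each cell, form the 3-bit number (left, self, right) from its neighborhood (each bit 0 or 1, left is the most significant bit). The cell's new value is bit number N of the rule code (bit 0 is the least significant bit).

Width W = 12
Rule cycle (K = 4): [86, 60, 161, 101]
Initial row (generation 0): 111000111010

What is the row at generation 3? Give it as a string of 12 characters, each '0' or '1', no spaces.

Answer: 100101010100

Derivation:
Gen 0: 111000111010
Gen 1 (rule 86): 001101001011
Gen 2 (rule 60): 001011101110
Gen 3 (rule 161): 100101010100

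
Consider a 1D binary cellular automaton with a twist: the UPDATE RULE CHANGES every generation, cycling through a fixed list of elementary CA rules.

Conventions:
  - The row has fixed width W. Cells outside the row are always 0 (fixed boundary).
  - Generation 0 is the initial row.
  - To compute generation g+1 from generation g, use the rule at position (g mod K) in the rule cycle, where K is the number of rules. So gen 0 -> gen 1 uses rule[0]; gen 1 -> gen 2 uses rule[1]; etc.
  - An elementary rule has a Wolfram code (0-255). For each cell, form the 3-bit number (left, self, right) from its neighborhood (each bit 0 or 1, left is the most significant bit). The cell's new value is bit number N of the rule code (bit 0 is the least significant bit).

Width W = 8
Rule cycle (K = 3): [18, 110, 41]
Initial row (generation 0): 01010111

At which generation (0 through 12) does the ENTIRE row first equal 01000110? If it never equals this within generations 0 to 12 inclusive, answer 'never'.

Answer: never

Derivation:
Gen 0: 01010111
Gen 1 (rule 18): 10000000
Gen 2 (rule 110): 10000000
Gen 3 (rule 41): 00111111
Gen 4 (rule 18): 01000000
Gen 5 (rule 110): 11000000
Gen 6 (rule 41): 10011111
Gen 7 (rule 18): 01100000
Gen 8 (rule 110): 11100000
Gen 9 (rule 41): 10001111
Gen 10 (rule 18): 01010000
Gen 11 (rule 110): 11110000
Gen 12 (rule 41): 10000111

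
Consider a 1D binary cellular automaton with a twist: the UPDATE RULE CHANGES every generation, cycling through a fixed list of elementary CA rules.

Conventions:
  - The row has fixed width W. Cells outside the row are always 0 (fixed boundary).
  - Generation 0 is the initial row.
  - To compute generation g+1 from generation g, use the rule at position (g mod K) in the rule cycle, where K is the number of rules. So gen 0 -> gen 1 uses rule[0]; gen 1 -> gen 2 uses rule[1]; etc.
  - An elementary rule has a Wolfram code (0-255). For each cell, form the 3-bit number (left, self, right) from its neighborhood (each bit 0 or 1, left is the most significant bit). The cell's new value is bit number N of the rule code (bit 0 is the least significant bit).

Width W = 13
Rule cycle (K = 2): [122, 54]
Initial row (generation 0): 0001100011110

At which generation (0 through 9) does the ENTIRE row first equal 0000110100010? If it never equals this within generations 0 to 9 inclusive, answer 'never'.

Answer: never

Derivation:
Gen 0: 0001100011110
Gen 1 (rule 122): 0011110110011
Gen 2 (rule 54): 0100001001100
Gen 3 (rule 122): 1010010111110
Gen 4 (rule 54): 1111111000001
Gen 5 (rule 122): 1000001100010
Gen 6 (rule 54): 1100010010111
Gen 7 (rule 122): 1110101101101
Gen 8 (rule 54): 0001110010011
Gen 9 (rule 122): 0011011101111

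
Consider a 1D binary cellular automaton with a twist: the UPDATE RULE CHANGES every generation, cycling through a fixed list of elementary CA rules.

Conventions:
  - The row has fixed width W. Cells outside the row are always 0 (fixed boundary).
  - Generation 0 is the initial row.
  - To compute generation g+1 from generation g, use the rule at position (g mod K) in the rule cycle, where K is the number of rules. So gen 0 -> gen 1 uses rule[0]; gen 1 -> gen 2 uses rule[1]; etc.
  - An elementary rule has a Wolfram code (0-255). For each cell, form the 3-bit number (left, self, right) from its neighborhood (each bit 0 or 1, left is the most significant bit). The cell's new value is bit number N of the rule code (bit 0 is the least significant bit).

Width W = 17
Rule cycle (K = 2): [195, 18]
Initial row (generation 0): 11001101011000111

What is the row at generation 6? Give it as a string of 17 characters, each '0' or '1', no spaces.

Answer: 01100000110000000

Derivation:
Gen 0: 11001101011000111
Gen 1 (rule 195): 01010100001011011
Gen 2 (rule 18): 10000010010000000
Gen 3 (rule 195): 00111100100111111
Gen 4 (rule 18): 01000011011000000
Gen 5 (rule 195): 10011101001011111
Gen 6 (rule 18): 01100000110000000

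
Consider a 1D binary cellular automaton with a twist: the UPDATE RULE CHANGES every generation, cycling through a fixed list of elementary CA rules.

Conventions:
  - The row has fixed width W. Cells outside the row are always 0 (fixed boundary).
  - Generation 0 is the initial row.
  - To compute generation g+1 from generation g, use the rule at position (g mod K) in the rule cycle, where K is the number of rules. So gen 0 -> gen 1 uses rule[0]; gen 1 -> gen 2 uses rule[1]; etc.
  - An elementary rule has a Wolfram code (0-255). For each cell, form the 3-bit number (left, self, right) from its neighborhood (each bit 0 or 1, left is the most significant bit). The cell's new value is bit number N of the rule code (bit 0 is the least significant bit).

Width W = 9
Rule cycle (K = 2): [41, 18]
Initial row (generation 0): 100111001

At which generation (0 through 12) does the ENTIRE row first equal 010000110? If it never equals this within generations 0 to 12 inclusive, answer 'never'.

Answer: 8

Derivation:
Gen 0: 100111001
Gen 1 (rule 41): 000100000
Gen 2 (rule 18): 001010000
Gen 3 (rule 41): 100100111
Gen 4 (rule 18): 011011000
Gen 5 (rule 41): 010110011
Gen 6 (rule 18): 100001100
Gen 7 (rule 41): 001101001
Gen 8 (rule 18): 010000110
Gen 9 (rule 41): 000110100
Gen 10 (rule 18): 001000010
Gen 11 (rule 41): 100011000
Gen 12 (rule 18): 010100100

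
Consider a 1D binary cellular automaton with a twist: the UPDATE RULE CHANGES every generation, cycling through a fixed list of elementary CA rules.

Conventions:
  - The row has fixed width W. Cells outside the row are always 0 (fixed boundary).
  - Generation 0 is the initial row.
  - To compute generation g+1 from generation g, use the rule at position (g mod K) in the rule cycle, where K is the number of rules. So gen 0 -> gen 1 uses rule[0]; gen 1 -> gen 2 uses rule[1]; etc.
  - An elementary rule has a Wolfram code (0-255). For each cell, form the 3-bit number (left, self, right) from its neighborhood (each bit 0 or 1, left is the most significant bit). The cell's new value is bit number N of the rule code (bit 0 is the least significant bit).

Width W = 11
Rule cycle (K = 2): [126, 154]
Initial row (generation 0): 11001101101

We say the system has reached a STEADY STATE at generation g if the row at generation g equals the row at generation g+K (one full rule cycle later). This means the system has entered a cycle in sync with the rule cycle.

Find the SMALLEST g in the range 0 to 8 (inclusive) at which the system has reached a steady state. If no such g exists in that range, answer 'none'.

Answer: none

Derivation:
Gen 0: 11001101101
Gen 1 (rule 126): 11111111111
Gen 2 (rule 154): 11111111110
Gen 3 (rule 126): 10000000011
Gen 4 (rule 154): 01000000110
Gen 5 (rule 126): 11100001111
Gen 6 (rule 154): 11010011110
Gen 7 (rule 126): 11111110011
Gen 8 (rule 154): 11111101110
Gen 9 (rule 126): 10000111011
Gen 10 (rule 154): 01001110010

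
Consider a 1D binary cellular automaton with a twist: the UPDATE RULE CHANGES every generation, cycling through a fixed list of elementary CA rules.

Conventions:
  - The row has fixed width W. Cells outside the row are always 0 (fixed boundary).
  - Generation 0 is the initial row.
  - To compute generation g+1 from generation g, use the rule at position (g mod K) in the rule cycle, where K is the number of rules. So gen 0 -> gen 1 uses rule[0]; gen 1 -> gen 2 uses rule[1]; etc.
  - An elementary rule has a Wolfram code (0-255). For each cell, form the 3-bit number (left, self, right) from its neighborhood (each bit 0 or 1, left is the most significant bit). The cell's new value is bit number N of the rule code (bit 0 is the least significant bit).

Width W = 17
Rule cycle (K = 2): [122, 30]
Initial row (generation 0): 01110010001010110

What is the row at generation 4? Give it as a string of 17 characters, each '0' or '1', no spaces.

Gen 0: 01110010001010110
Gen 1 (rule 122): 11011101010101111
Gen 2 (rule 30): 10010001010101000
Gen 3 (rule 122): 01101010101010100
Gen 4 (rule 30): 11001010101010110

Answer: 11001010101010110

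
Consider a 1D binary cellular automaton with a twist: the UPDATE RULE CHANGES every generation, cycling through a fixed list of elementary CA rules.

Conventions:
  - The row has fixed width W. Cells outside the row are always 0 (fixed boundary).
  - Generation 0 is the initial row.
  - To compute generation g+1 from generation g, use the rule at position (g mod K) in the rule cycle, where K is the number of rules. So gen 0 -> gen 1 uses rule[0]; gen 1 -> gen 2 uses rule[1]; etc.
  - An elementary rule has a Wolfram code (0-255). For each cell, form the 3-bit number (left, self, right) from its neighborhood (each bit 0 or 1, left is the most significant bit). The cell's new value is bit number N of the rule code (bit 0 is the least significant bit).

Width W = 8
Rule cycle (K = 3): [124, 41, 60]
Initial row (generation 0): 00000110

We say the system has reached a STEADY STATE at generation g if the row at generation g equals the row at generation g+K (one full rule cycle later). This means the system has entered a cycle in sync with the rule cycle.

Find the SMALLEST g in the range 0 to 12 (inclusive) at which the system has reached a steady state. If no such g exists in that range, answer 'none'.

Answer: 7

Derivation:
Gen 0: 00000110
Gen 1 (rule 124): 00000111
Gen 2 (rule 41): 11110100
Gen 3 (rule 60): 10001110
Gen 4 (rule 124): 11001011
Gen 5 (rule 41): 10000110
Gen 6 (rule 60): 11000101
Gen 7 (rule 124): 11100111
Gen 8 (rule 41): 10000100
Gen 9 (rule 60): 11000110
Gen 10 (rule 124): 11100111
Gen 11 (rule 41): 10000100
Gen 12 (rule 60): 11000110
Gen 13 (rule 124): 11100111
Gen 14 (rule 41): 10000100
Gen 15 (rule 60): 11000110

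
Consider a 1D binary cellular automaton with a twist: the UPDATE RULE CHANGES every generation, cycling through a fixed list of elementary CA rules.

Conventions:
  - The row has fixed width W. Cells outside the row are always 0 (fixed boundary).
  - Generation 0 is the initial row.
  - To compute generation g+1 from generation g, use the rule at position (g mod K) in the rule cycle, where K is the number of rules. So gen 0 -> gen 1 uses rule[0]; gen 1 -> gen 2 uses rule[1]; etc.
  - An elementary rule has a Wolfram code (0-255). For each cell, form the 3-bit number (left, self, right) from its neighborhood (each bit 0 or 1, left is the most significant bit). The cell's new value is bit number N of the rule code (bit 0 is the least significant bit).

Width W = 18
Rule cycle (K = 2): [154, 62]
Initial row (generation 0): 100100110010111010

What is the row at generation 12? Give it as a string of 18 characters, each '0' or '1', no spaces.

Answer: 111100111000000111

Derivation:
Gen 0: 100100110010111010
Gen 1 (rule 154): 011011101100110001
Gen 2 (rule 62): 110110011011101011
Gen 3 (rule 154): 100101110011000010
Gen 4 (rule 62): 111111001110100111
Gen 5 (rule 154): 111110111100011110
Gen 6 (rule 62): 100001100010110001
Gen 7 (rule 154): 010011010100101010
Gen 8 (rule 62): 111110111111111111
Gen 9 (rule 154): 111100111111111110
Gen 10 (rule 62): 100011100000000001
Gen 11 (rule 154): 010111010000000010
Gen 12 (rule 62): 111100111000000111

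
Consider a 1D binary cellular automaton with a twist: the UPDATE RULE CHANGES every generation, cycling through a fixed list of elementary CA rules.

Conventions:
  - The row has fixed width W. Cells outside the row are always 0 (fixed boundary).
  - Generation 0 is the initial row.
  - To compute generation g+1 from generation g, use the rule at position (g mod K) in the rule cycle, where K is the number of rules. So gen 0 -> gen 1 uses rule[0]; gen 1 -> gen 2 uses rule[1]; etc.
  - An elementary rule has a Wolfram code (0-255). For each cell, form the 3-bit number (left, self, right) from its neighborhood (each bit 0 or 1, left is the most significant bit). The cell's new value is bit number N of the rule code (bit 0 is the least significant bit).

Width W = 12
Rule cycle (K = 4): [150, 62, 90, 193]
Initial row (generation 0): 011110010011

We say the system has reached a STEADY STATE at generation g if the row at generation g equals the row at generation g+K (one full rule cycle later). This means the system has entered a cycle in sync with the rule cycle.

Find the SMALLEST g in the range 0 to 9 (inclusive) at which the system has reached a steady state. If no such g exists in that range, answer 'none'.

Gen 0: 011110010011
Gen 1 (rule 150): 101101111100
Gen 2 (rule 62): 111011000010
Gen 3 (rule 90): 101011100101
Gen 4 (rule 193): 000001100000
Gen 5 (rule 150): 000010010000
Gen 6 (rule 62): 000111111000
Gen 7 (rule 90): 001100001100
Gen 8 (rule 193): 100101100101
Gen 9 (rule 150): 111100011101
Gen 10 (rule 62): 100010110011
Gen 11 (rule 90): 010100111111
Gen 12 (rule 193): 000000011111
Gen 13 (rule 150): 000000101110

Answer: none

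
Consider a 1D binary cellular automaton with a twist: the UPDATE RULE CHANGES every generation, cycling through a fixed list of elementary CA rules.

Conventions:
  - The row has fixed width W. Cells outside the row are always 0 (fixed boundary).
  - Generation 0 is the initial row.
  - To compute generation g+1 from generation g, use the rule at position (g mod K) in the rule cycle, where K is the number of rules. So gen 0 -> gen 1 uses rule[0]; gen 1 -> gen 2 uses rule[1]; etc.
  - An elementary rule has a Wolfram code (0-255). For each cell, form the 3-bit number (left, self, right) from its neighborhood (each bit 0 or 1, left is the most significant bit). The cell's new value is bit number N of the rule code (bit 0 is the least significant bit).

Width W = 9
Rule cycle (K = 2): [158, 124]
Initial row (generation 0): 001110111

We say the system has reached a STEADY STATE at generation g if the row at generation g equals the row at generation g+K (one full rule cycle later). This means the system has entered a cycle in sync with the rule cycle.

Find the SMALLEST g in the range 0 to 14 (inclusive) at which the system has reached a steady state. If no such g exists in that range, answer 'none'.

Answer: 5

Derivation:
Gen 0: 001110111
Gen 1 (rule 158): 011100110
Gen 2 (rule 124): 010110111
Gen 3 (rule 158): 110100110
Gen 4 (rule 124): 111110111
Gen 5 (rule 158): 111100110
Gen 6 (rule 124): 100110111
Gen 7 (rule 158): 111100110
Gen 8 (rule 124): 100110111
Gen 9 (rule 158): 111100110
Gen 10 (rule 124): 100110111
Gen 11 (rule 158): 111100110
Gen 12 (rule 124): 100110111
Gen 13 (rule 158): 111100110
Gen 14 (rule 124): 100110111
Gen 15 (rule 158): 111100110
Gen 16 (rule 124): 100110111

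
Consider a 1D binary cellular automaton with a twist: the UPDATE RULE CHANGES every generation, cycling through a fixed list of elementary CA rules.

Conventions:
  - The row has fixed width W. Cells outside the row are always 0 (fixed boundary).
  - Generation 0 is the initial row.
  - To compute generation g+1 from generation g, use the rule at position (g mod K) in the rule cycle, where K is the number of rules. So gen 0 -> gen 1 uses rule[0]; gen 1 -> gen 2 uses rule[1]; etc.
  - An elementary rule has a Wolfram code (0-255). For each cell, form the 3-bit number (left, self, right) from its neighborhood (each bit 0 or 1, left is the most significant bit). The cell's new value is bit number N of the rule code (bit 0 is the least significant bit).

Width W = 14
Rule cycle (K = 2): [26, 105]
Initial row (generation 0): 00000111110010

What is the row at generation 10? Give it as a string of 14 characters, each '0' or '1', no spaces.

Gen 0: 00000111110010
Gen 1 (rule 26): 00001100001101
Gen 2 (rule 105): 11101101101110
Gen 3 (rule 26): 10001001001001
Gen 4 (rule 105): 00100000000000
Gen 5 (rule 26): 01010000000000
Gen 6 (rule 105): 00100111111111
Gen 7 (rule 26): 01011100000000
Gen 8 (rule 105): 00110101111111
Gen 9 (rule 26): 01100001000000
Gen 10 (rule 105): 01101100011111

Answer: 01101100011111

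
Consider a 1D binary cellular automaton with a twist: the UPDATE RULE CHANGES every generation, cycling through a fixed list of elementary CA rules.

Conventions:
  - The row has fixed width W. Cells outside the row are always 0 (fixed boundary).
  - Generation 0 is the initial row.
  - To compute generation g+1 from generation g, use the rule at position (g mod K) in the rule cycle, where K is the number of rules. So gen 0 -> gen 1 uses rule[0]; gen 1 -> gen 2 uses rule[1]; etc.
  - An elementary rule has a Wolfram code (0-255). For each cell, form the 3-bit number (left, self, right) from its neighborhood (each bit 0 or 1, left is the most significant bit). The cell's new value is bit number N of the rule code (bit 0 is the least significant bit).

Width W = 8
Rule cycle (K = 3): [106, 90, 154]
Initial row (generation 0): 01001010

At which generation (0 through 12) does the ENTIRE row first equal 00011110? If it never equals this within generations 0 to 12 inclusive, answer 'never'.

Gen 0: 01001010
Gen 1 (rule 106): 10010100
Gen 2 (rule 90): 01100010
Gen 3 (rule 154): 11010101
Gen 4 (rule 106): 11101010
Gen 5 (rule 90): 10100001
Gen 6 (rule 154): 00010010
Gen 7 (rule 106): 00100100
Gen 8 (rule 90): 01011010
Gen 9 (rule 154): 10010001
Gen 10 (rule 106): 00100010
Gen 11 (rule 90): 01010101
Gen 12 (rule 154): 10000000

Answer: never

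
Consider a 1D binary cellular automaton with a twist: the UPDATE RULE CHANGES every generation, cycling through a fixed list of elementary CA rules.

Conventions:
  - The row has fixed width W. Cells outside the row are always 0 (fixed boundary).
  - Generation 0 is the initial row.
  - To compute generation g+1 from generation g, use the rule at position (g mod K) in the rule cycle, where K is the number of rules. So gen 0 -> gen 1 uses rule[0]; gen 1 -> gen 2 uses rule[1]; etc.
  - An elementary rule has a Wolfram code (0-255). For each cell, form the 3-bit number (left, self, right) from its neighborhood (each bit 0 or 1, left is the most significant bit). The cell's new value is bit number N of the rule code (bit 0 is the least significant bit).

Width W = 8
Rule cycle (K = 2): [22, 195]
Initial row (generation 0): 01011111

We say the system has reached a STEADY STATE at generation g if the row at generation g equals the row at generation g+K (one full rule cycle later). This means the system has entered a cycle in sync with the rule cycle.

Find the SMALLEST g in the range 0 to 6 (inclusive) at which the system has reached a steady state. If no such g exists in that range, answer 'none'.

Answer: 0

Derivation:
Gen 0: 01011111
Gen 1 (rule 22): 11000000
Gen 2 (rule 195): 01011111
Gen 3 (rule 22): 11000000
Gen 4 (rule 195): 01011111
Gen 5 (rule 22): 11000000
Gen 6 (rule 195): 01011111
Gen 7 (rule 22): 11000000
Gen 8 (rule 195): 01011111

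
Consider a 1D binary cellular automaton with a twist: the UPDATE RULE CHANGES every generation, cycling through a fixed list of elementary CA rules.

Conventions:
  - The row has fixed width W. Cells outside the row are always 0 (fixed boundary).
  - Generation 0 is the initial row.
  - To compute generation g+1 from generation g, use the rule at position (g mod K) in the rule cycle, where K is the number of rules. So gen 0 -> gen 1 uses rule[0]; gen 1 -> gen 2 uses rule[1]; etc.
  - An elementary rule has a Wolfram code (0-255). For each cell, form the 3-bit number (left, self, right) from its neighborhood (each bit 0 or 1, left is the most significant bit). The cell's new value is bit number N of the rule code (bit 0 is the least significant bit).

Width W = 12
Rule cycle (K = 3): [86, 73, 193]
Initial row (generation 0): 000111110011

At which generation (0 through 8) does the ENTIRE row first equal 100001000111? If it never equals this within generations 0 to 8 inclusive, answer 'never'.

Gen 0: 000111110011
Gen 1 (rule 86): 001000011101
Gen 2 (rule 73): 100011010100
Gen 3 (rule 193): 001001000001
Gen 4 (rule 86): 011111100011
Gen 5 (rule 73): 010000101011
Gen 6 (rule 193): 000110000001
Gen 7 (rule 86): 001011000011
Gen 8 (rule 73): 100011011011

Answer: never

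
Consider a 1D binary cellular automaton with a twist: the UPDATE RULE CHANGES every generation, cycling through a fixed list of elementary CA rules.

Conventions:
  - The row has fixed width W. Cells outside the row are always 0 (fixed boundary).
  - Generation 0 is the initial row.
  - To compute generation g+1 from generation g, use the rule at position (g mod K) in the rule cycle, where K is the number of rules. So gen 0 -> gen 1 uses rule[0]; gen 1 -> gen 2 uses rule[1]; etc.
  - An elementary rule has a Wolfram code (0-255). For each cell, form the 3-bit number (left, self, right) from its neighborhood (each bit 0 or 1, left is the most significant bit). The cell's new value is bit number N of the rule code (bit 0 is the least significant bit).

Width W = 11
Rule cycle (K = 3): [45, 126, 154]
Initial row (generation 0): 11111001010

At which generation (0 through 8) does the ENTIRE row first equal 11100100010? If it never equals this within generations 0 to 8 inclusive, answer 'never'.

Gen 0: 11111001010
Gen 1 (rule 45): 10000001110
Gen 2 (rule 126): 11000011011
Gen 3 (rule 154): 10100110010
Gen 4 (rule 45): 11100100010
Gen 5 (rule 126): 10111110111
Gen 6 (rule 154): 00111100110
Gen 7 (rule 45): 10100000100
Gen 8 (rule 126): 11110001110

Answer: 4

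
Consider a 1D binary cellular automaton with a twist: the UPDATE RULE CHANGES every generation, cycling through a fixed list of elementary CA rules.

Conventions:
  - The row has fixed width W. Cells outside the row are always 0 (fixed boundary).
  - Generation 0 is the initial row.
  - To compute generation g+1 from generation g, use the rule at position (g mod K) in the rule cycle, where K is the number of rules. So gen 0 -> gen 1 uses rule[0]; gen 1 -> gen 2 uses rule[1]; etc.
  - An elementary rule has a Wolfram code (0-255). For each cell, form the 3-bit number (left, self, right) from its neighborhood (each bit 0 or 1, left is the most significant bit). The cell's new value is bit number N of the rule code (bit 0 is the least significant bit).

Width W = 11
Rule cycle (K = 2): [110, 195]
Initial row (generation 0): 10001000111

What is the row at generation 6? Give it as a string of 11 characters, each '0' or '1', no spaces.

Gen 0: 10001000111
Gen 1 (rule 110): 10011001101
Gen 2 (rule 195): 00101010100
Gen 3 (rule 110): 01111111100
Gen 4 (rule 195): 10111111101
Gen 5 (rule 110): 11100000111
Gen 6 (rule 195): 01101111011

Answer: 01101111011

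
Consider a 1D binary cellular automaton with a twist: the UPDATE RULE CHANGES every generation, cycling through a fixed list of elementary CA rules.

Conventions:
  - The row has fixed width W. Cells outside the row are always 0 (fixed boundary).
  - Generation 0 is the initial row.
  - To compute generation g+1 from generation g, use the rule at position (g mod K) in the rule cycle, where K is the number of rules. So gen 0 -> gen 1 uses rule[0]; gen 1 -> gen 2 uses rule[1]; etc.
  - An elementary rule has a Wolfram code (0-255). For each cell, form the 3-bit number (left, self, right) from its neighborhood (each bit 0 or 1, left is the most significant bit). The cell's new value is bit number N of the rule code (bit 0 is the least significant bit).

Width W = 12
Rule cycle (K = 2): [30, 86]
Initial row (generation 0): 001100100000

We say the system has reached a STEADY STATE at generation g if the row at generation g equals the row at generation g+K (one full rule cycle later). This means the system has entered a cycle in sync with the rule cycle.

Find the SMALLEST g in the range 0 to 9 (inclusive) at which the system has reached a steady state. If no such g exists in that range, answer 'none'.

Answer: none

Derivation:
Gen 0: 001100100000
Gen 1 (rule 30): 011011110000
Gen 2 (rule 86): 101000011000
Gen 3 (rule 30): 101100110100
Gen 4 (rule 86): 100111010110
Gen 5 (rule 30): 111100010101
Gen 6 (rule 86): 000110110101
Gen 7 (rule 30): 001100100101
Gen 8 (rule 86): 010111111101
Gen 9 (rule 30): 110100000001
Gen 10 (rule 86): 010110000011
Gen 11 (rule 30): 110101000110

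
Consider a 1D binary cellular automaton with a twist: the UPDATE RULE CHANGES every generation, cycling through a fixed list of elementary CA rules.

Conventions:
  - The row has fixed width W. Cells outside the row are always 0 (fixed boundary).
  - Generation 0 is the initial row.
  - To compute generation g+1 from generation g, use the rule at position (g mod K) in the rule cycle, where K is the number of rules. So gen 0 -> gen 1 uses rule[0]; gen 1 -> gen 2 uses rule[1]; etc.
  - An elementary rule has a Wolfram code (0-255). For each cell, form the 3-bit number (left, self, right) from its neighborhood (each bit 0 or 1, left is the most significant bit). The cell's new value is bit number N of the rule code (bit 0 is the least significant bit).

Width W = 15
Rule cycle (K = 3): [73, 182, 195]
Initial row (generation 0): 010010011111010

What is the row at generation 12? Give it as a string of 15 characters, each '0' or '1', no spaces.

Gen 0: 010010011111010
Gen 1 (rule 73): 000000010001000
Gen 2 (rule 182): 000000111011100
Gen 3 (rule 195): 111111011001101
Gen 4 (rule 73): 100001011001100
Gen 5 (rule 182): 110011100110010
Gen 6 (rule 195): 010101101010100
Gen 7 (rule 73): 000001100000001
Gen 8 (rule 182): 000010010000011
Gen 9 (rule 195): 111100100111101
Gen 10 (rule 73): 100100000100100
Gen 11 (rule 182): 111110001111110
Gen 12 (rule 195): 011110110111110

Answer: 011110110111110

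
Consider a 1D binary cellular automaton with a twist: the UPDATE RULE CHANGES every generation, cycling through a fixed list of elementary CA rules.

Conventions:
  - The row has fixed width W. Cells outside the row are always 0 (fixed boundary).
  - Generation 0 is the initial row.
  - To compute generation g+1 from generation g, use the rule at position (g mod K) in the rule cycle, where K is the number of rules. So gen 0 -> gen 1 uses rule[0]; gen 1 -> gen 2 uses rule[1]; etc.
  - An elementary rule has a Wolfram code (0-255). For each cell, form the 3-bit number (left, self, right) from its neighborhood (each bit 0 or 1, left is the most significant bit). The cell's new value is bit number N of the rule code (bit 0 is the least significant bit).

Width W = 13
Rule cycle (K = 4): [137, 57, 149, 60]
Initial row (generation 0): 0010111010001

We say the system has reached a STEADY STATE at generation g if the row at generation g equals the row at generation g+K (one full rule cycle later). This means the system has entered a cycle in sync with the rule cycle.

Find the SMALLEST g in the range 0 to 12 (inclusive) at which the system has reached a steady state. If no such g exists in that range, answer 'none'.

Answer: none

Derivation:
Gen 0: 0010111010001
Gen 1 (rule 137): 1000110000100
Gen 2 (rule 57): 0110101110011
Gen 3 (rule 149): 0000100101000
Gen 4 (rule 60): 0000110111100
Gen 5 (rule 137): 1110100111001
Gen 6 (rule 57): 1001010100100
Gen 7 (rule 149): 1101010110111
Gen 8 (rule 60): 1011111101100
Gen 9 (rule 137): 0011111001001
Gen 10 (rule 57): 1010000100100
Gen 11 (rule 149): 1011110110111
Gen 12 (rule 60): 1110001101100
Gen 13 (rule 137): 1100101001001
Gen 14 (rule 57): 1010010100100
Gen 15 (rule 149): 1011010110111
Gen 16 (rule 60): 1110111101100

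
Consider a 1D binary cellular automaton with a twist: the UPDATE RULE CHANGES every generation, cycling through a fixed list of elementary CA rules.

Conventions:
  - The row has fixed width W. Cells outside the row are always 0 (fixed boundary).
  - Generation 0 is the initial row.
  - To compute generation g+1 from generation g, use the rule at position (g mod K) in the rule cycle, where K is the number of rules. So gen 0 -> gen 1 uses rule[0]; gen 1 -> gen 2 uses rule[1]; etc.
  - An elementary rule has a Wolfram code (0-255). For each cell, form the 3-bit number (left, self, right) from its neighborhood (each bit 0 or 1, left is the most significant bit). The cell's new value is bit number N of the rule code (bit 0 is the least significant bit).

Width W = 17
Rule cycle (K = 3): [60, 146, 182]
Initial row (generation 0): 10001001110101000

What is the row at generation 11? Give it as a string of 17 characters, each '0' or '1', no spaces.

Gen 0: 10001001110101000
Gen 1 (rule 60): 11001101001111100
Gen 2 (rule 146): 00110000110111010
Gen 3 (rule 182): 01001001001010111
Gen 4 (rule 60): 01101101101111100
Gen 5 (rule 146): 10000000000111010
Gen 6 (rule 182): 11000000001010111
Gen 7 (rule 60): 10100000001111100
Gen 8 (rule 146): 00010000010111010
Gen 9 (rule 182): 00111000111010111
Gen 10 (rule 60): 00100100100111100
Gen 11 (rule 146): 01011011011011010

Answer: 01011011011011010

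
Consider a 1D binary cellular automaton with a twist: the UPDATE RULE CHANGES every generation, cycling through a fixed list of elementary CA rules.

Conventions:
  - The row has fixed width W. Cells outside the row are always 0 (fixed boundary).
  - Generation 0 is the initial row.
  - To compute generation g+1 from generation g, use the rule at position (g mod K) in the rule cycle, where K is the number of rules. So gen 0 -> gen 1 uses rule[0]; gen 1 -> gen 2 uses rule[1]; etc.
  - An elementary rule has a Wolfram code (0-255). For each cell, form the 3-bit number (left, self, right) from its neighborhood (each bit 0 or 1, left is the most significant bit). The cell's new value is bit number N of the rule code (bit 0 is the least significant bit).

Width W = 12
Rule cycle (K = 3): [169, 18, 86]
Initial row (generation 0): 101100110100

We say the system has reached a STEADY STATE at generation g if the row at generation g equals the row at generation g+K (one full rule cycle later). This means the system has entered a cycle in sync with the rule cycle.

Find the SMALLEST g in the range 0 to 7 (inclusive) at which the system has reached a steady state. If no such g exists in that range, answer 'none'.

Gen 0: 101100110100
Gen 1 (rule 169): 011000101001
Gen 2 (rule 18): 100101000110
Gen 3 (rule 86): 111101101011
Gen 4 (rule 169): 111011010110
Gen 5 (rule 18): 000000000001
Gen 6 (rule 86): 000000000011
Gen 7 (rule 169): 111111111010
Gen 8 (rule 18): 000000000001
Gen 9 (rule 86): 000000000011
Gen 10 (rule 169): 111111111010

Answer: 5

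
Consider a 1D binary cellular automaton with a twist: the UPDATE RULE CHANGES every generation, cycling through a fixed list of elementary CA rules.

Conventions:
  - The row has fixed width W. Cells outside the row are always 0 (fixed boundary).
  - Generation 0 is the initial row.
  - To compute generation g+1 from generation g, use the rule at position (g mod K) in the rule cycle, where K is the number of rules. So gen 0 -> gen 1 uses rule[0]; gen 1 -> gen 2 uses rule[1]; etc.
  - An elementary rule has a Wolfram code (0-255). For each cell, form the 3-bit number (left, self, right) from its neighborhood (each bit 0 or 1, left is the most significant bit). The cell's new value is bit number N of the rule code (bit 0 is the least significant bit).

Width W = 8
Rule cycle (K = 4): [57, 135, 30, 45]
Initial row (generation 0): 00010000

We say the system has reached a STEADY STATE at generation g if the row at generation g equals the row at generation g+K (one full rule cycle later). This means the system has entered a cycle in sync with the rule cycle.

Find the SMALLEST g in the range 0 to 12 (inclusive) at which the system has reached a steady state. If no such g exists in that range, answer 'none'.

Answer: 7

Derivation:
Gen 0: 00010000
Gen 1 (rule 57): 11001111
Gen 2 (rule 135): 00010110
Gen 3 (rule 30): 00110101
Gen 4 (rule 45): 10101111
Gen 5 (rule 57): 01011000
Gen 6 (rule 135): 11000011
Gen 7 (rule 30): 10100110
Gen 8 (rule 45): 11100100
Gen 9 (rule 57): 10010011
Gen 10 (rule 135): 10110100
Gen 11 (rule 30): 10100110
Gen 12 (rule 45): 11100100
Gen 13 (rule 57): 10010011
Gen 14 (rule 135): 10110100
Gen 15 (rule 30): 10100110
Gen 16 (rule 45): 11100100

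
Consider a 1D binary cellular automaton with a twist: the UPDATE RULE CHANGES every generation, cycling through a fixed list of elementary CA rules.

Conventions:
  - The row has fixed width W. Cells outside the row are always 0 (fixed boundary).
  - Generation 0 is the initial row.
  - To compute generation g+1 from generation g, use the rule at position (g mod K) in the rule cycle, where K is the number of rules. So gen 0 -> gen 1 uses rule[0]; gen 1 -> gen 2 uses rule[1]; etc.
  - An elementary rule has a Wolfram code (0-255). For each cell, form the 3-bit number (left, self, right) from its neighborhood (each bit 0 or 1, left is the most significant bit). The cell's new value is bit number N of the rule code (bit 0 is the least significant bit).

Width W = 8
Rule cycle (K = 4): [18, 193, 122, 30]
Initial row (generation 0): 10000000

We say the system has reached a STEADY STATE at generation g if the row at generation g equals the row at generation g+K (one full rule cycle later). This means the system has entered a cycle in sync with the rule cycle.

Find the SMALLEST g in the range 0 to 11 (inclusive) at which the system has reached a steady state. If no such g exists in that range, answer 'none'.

Gen 0: 10000000
Gen 1 (rule 18): 01000000
Gen 2 (rule 193): 00011111
Gen 3 (rule 122): 00110001
Gen 4 (rule 30): 01101011
Gen 5 (rule 18): 10000000
Gen 6 (rule 193): 00111111
Gen 7 (rule 122): 01100001
Gen 8 (rule 30): 11010011
Gen 9 (rule 18): 00001100
Gen 10 (rule 193): 11100101
Gen 11 (rule 122): 10111010
Gen 12 (rule 30): 10100011
Gen 13 (rule 18): 00010100
Gen 14 (rule 193): 11000001
Gen 15 (rule 122): 11100010

Answer: none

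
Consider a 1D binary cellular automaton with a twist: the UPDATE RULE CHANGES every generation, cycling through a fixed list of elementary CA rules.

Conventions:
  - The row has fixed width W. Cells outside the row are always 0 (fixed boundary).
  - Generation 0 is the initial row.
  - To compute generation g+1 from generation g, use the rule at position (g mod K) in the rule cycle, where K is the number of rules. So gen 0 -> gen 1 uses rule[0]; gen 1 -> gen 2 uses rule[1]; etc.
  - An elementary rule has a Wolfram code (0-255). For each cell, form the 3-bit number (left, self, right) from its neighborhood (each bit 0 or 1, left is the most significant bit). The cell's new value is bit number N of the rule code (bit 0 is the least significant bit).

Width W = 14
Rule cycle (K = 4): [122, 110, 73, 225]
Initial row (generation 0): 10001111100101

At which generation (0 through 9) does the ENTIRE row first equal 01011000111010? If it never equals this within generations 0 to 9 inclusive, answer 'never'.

Answer: 1

Derivation:
Gen 0: 10001111100101
Gen 1 (rule 122): 01011000111010
Gen 2 (rule 110): 11111001101110
Gen 3 (rule 73): 10001001101010
Gen 4 (rule 225): 00100000110100
Gen 5 (rule 122): 01010001111010
Gen 6 (rule 110): 11110011001110
Gen 7 (rule 73): 10010011001010
Gen 8 (rule 225): 00000001000100
Gen 9 (rule 122): 00000010101010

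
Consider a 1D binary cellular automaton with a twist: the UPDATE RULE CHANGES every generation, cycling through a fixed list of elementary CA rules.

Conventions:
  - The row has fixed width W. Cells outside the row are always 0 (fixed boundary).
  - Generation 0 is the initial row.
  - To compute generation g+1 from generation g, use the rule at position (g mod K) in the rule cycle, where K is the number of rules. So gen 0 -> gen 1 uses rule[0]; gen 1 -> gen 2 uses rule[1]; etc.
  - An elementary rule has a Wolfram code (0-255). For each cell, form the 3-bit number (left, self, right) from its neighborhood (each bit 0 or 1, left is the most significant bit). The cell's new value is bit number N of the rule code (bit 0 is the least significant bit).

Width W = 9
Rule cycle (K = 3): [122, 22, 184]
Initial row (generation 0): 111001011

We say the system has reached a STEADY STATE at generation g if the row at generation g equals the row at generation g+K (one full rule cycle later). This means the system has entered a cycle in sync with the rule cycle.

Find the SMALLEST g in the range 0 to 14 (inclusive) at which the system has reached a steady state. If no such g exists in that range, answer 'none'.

Gen 0: 111001011
Gen 1 (rule 122): 101110111
Gen 2 (rule 22): 100000000
Gen 3 (rule 184): 010000000
Gen 4 (rule 122): 101000000
Gen 5 (rule 22): 101100000
Gen 6 (rule 184): 011010000
Gen 7 (rule 122): 111101000
Gen 8 (rule 22): 000001100
Gen 9 (rule 184): 000001010
Gen 10 (rule 122): 000010101
Gen 11 (rule 22): 000110101
Gen 12 (rule 184): 000101010
Gen 13 (rule 122): 001010101
Gen 14 (rule 22): 011010101
Gen 15 (rule 184): 010101010
Gen 16 (rule 122): 101010101
Gen 17 (rule 22): 101010101

Answer: none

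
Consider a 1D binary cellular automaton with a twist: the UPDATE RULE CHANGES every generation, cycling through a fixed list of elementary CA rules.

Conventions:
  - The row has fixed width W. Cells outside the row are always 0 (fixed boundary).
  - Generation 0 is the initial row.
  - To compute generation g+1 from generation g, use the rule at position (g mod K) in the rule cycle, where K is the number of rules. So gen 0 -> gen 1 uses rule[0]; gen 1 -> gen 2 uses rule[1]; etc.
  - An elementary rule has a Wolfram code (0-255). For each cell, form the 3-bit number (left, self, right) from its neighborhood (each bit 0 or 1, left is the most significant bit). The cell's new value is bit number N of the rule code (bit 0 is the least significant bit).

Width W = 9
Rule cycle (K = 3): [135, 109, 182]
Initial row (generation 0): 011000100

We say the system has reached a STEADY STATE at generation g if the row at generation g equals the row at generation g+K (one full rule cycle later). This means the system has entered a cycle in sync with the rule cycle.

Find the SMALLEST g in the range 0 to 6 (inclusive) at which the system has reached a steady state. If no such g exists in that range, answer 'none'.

Answer: none

Derivation:
Gen 0: 011000100
Gen 1 (rule 135): 100011101
Gen 2 (rule 109): 101010111
Gen 3 (rule 182): 111111010
Gen 4 (rule 135): 011110010
Gen 5 (rule 109): 010010010
Gen 6 (rule 182): 111111111
Gen 7 (rule 135): 011111110
Gen 8 (rule 109): 010000010
Gen 9 (rule 182): 111000111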